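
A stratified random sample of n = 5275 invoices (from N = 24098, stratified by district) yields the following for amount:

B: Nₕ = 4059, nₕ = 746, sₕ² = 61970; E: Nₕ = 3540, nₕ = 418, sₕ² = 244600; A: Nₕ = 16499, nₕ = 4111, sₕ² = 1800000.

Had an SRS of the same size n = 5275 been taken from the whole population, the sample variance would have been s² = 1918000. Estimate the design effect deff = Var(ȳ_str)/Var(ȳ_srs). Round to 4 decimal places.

0.5886

Var(ȳ_str) = Σ Wₕ²(1−fₕ)sₕ²/nₕ with Wₕ = Nₕ/24098:
  B: (4059/24098)²·(1−746/4059)·61970/746 = 1.9236283
  E: (3540/24098)²·(1−418/3540)·244600/418 = 11.136644
  A: (16499/24098)²·(1−4111/16499)·1800000/4111 = 154.10682
  → Var(ȳ_str) = 167.16709.
Var(ȳ_srs) = (1 − 5275/24098)·1918000/5275 = 284.01023.
deff = 167.16709 / 284.01023 = 0.5886.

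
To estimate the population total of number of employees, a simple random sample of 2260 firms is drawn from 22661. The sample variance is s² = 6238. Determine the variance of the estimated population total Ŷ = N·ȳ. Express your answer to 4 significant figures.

1.276 × 10^9

Var(Ŷ) = N²·Var(ȳ) = N²·(1 − n/N)·s²/n.
f = 2260/22661 = 0.09973082; Var(ȳ) = 0.90026918·6238/2260 = 2.4849023.
Var(Ŷ) = 22661² · 2.4849023 = 1.2760493 × 10^9.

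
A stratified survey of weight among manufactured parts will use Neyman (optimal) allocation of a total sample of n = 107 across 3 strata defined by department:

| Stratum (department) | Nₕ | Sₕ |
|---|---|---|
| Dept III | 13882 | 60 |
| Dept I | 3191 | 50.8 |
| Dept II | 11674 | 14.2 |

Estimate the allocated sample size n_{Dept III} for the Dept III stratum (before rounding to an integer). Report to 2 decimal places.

Neyman allocation: nₕ = n·NₕSₕ / Σⱼ NⱼSⱼ.
Σ NⱼSⱼ = 13882·60 + 3191·50.8 + 11674·14.2 = 1.1607936 × 10^6.
n_{Dept III} = 107·13882·60 / (1.1607936 × 10^6) = 76.78.

76.78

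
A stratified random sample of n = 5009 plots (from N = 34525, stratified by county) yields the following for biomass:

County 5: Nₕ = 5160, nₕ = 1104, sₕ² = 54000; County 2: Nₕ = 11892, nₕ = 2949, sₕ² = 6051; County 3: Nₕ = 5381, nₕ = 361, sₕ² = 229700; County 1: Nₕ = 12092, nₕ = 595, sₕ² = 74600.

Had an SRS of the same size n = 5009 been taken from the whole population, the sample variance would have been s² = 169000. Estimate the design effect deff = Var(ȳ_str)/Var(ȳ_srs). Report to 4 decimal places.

1.0430

Var(ȳ_str) = Σ Wₕ²(1−fₕ)sₕ²/nₕ with Wₕ = Nₕ/34525:
  County 5: (5160/34525)²·(1−1104/5160)·54000/1104 = 0.85882556
  County 2: (11892/34525)²·(1−2949/11892)·6051/2949 = 0.18307251
  County 3: (5381/34525)²·(1−361/5381)·229700/361 = 14.419597
  County 1: (12092/34525)²·(1−595/12092)·74600/595 = 14.623023
  → Var(ȳ_str) = 30.084518.
Var(ȳ_srs) = (1 − 5009/34525)·169000/5009 = 28.844266.
deff = 30.084518 / 28.844266 = 1.0430.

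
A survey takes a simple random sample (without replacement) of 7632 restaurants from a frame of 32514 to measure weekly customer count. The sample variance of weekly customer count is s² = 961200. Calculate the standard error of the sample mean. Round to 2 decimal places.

9.82

Under SRS without replacement, Var(ȳ) = (1 − f)·s²/n with f = n/N = 7632/32514 = 0.23472965.
Var(ȳ) = (1 − 0.23472965)·961200/7632 = 0.76527035·125.9434 = 96.380746.
SE(ȳ) = √(96.380746) = 9.82.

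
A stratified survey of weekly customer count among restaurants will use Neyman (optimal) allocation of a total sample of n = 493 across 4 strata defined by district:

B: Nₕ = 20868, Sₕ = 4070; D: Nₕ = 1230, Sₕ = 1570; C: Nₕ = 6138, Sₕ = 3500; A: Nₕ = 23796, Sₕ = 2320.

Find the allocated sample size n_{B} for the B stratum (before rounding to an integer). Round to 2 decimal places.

Neyman allocation: nₕ = n·NₕSₕ / Σⱼ NⱼSⱼ.
Σ NⱼSⱼ = 20868·4070 + 1230·1570 + 6138·3500 + 23796·2320 = 1.6355358 × 10^8.
n_{B} = 493·20868·4070 / (1.6355358 × 10^8) = 256.01.

256.01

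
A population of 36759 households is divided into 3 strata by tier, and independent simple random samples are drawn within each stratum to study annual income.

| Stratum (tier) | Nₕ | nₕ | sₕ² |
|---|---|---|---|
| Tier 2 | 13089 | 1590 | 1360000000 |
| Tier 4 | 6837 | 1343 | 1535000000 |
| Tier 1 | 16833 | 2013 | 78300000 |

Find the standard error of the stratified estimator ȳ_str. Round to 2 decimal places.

Var(ȳ_str) = Σₕ Wₕ²(1 − fₕ)sₕ²/nₕ with Wₕ = Nₕ/N, N = 36759.
Tier 2: Wₕ = 0.35607606; term = 0.35607606²·(1 − 0.12147605)·1360000000/1590 = 95275.437.
Tier 4: Wₕ = 0.18599527; term = 0.18599527²·(1 − 0.19643118)·1535000000/1343 = 31773.073.
Tier 1: Wₕ = 0.45792867; term = 0.45792867²·(1 − 0.11958653)·78300000/2013 = 7181.2548.
Sum = 134229.76.
SE = √(134229.76) = 366.37.

366.37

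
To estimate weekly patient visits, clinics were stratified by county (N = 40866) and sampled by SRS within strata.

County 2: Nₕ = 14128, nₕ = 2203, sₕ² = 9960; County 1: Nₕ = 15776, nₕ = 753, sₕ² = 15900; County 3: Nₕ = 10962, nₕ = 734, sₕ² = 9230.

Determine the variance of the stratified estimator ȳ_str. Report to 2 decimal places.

Var(ȳ_str) = Σₕ Wₕ²(1 − fₕ)sₕ²/nₕ with Wₕ = Nₕ/N, N = 40866.
County 2: Wₕ = 0.34571526; term = 0.34571526²·(1 − 0.15593148)·9960/2203 = 0.45609956.
County 1: Wₕ = 0.38604219; term = 0.38604219²·(1 − 0.04773073)·15900/753 = 2.9966185.
County 3: Wₕ = 0.26824255; term = 0.26824255²·(1 − 0.06695858)·9230/734 = 0.84423217.
Sum = 4.2969502.

4.30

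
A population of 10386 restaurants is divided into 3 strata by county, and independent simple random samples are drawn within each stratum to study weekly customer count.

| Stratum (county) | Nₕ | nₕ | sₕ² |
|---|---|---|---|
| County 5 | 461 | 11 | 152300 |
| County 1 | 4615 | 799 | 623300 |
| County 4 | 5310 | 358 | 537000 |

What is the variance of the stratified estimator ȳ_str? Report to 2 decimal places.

Var(ȳ_str) = Σₕ Wₕ²(1 − fₕ)sₕ²/nₕ with Wₕ = Nₕ/N, N = 10386.
County 5: Wₕ = 0.04438667; term = 0.04438667²·(1 − 0.02386117)·152300/11 = 26.627109.
County 1: Wₕ = 0.44434816; term = 0.44434816²·(1 − 0.17313109)·623300/799 = 127.36021.
County 4: Wₕ = 0.51126516; term = 0.51126516²·(1 − 0.06741996)·537000/358 = 365.65354.
Sum = 519.64086.

519.64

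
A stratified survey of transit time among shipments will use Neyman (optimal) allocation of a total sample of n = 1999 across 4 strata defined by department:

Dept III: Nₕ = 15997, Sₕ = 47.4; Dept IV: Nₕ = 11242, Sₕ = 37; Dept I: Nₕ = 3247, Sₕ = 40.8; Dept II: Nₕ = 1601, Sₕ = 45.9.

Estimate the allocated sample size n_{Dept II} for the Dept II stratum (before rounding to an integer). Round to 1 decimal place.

106.4

Neyman allocation: nₕ = n·NₕSₕ / Σⱼ NⱼSⱼ.
Σ NⱼSⱼ = 15997·47.4 + 11242·37 + 3247·40.8 + 1601·45.9 = 1.3801753 × 10^6.
n_{Dept II} = 1999·1601·45.9 / (1.3801753 × 10^6) = 106.4.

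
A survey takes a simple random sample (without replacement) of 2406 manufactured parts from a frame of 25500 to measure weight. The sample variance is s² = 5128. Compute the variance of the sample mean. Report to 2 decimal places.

1.93

Under SRS without replacement, Var(ȳ) = (1 − f)·s²/n with f = n/N = 2406/25500 = 0.09435294.
Var(ȳ) = (1 − 0.09435294)·5128/2406 = 0.90564706·2.1313383 = 1.9302403.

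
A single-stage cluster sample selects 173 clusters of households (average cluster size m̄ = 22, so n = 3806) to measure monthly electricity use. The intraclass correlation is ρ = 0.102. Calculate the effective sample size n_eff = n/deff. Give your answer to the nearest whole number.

1211

deff = 1 + (22 − 1)·0.102 = 1 + 2.142 = 3.142.
n_eff = 3806 / 3.142 = 1211.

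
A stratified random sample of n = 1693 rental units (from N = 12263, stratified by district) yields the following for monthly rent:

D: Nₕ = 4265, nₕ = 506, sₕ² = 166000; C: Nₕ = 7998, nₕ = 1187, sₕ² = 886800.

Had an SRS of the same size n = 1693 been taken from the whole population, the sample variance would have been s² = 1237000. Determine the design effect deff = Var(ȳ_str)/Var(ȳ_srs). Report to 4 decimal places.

0.4853

Var(ȳ_str) = Σ Wₕ²(1−fₕ)sₕ²/nₕ with Wₕ = Nₕ/12263:
  D: (4265/12263)²·(1−506/4265)·166000/506 = 34.974819
  C: (7998/12263)²·(1−1187/7998)·886800/1187 = 270.62866
  → Var(ȳ_str) = 305.60348.
Var(ȳ_srs) = (1 − 1693/12263)·1237000/1693 = 629.7831.
deff = 305.60348 / 629.7831 = 0.4853.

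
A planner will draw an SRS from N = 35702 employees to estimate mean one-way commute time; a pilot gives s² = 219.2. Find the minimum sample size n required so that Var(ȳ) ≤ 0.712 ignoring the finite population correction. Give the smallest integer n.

Without fpc, n₀ = s²/D = 219.2/0.712 = 307.8652.
Rounding up, n = 308.

308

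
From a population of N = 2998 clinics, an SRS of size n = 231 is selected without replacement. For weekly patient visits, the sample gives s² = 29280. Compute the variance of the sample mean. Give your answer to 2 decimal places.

Under SRS without replacement, Var(ȳ) = (1 − f)·s²/n with f = n/N = 231/2998 = 0.07705137.
Var(ȳ) = (1 − 0.07705137)·29280/231 = 0.92294863·126.75325 = 116.98674.

116.99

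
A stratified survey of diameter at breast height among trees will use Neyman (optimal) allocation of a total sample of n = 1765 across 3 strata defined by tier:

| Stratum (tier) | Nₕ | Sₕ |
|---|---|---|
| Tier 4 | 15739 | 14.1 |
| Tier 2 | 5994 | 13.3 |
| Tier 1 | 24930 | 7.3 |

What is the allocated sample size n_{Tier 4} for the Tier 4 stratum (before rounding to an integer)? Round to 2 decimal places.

809.89

Neyman allocation: nₕ = n·NₕSₕ / Σⱼ NⱼSⱼ.
Σ NⱼSⱼ = 15739·14.1 + 5994·13.3 + 24930·7.3 = 483629.1.
n_{Tier 4} = 1765·15739·14.1 / 483629.1 = 809.89.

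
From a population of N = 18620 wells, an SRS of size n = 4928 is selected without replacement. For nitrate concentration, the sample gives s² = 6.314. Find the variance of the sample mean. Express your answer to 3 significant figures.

Under SRS without replacement, Var(ȳ) = (1 − f)·s²/n with f = n/N = 4928/18620 = 0.26466165.
Var(ȳ) = (1 − 0.26466165)·6.314/4928 = 0.73533835·0.00128125 = 9.4215226 × 10^-4.

9.42 × 10^-4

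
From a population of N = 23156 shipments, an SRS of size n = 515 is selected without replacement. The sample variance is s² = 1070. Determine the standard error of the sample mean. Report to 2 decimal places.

1.43

Under SRS without replacement, Var(ȳ) = (1 − f)·s²/n with f = n/N = 515/23156 = 0.02224046.
Var(ȳ) = (1 − 0.02224046)·1070/515 = 0.97775954·2.0776699 = 2.0314616.
SE(ȳ) = √(2.0314616) = 1.43.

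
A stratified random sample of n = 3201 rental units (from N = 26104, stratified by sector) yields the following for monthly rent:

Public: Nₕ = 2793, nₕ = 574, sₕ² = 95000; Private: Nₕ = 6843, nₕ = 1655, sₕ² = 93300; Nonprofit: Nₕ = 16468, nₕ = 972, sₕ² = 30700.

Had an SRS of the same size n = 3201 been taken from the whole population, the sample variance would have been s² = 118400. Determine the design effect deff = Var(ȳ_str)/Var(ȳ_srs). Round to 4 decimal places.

Var(ȳ_str) = Σ Wₕ²(1−fₕ)sₕ²/nₕ with Wₕ = Nₕ/26104:
  Public: (2793/26104)²·(1−574/2793)·95000/574 = 1.5053096
  Private: (6843/26104)²·(1−1655/6843)·93300/1655 = 2.9370817
  Nonprofit: (16468/26104)²·(1−972/16468)·30700/972 = 11.828194
  → Var(ȳ_str) = 16.270585.
Var(ȳ_srs) = (1 − 3201/26104)·118400/3201 = 32.452738.
deff = 16.270585 / 32.452738 = 0.5014.

0.5014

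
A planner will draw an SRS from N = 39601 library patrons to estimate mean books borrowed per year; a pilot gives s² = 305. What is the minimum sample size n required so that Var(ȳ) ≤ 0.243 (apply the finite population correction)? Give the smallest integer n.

Without fpc, n₀ = s²/D = 305/0.243 = 1255.1440.
With fpc, (1 − n/N)·s²/n ≤ D requires n ≥ n₀/(1 + n₀/N) = 1255.1440/(1 + 1255.1440/39601) = 1216.5846.
Rounding up, n = 1217.

1217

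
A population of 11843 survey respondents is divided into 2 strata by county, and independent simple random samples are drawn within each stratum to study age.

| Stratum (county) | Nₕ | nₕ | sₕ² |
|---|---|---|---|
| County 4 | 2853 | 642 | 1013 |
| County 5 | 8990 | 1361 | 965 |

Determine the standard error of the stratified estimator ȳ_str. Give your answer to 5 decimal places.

Var(ȳ_str) = Σₕ Wₕ²(1 − fₕ)sₕ²/nₕ with Wₕ = Nₕ/N, N = 11843.
County 4: Wₕ = 0.24090180; term = 0.24090180²·(1 − 0.22502629)·1013/642 = 0.070964553.
County 5: Wₕ = 0.75909820; term = 0.75909820²·(1 − 0.15139043)·965/1361 = 0.34671532.
Sum = 0.41767987.
SE = √(0.41767987) = 0.64628.

0.64628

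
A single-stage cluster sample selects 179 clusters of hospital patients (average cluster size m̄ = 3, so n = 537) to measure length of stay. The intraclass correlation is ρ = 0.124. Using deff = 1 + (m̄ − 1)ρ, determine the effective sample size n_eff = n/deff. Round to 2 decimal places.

deff = 1 + (3 − 1)·0.124 = 1 + 0.248 = 1.248.
n_eff = 537 / 1.248 = 430.29.

430.29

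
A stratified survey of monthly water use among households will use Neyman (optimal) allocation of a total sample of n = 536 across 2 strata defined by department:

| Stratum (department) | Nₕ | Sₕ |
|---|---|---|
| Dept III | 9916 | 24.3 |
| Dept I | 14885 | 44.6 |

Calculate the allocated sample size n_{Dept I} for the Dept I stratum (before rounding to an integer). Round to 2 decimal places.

Neyman allocation: nₕ = n·NₕSₕ / Σⱼ NⱼSⱼ.
Σ NⱼSⱼ = 9916·24.3 + 14885·44.6 = 904829.8.
n_{Dept I} = 536·14885·44.6 / 904829.8 = 393.26.

393.26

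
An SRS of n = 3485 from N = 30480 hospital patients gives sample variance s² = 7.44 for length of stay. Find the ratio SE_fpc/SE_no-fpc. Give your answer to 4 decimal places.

0.9411

f = n/N = 3485/30480 = 0.11433727.
SE_no-fpc = √(s²/n) = 0.046204585; SE_fpc = √((1−f)s²/n) = 0.043482976.
Ratio = √(1−f) = 0.94109656.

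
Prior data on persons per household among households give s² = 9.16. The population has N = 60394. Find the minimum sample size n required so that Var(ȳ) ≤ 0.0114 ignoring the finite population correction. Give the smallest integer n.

804

Without fpc, n₀ = s²/D = 9.16/0.0114 = 803.5088.
Rounding up, n = 804.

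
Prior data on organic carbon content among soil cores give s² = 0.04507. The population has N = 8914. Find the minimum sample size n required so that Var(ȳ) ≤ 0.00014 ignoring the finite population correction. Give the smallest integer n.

322

Without fpc, n₀ = s²/D = 0.04507/0.00014 = 321.9286.
Rounding up, n = 322.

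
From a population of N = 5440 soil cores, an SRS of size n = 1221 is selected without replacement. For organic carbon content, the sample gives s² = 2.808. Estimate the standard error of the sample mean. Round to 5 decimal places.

Under SRS without replacement, Var(ȳ) = (1 − f)·s²/n with f = n/N = 1221/5440 = 0.22444853.
Var(ȳ) = (1 − 0.22444853)·2.808/1221 = 0.77555147·0.0022997543 = 0.0017835778.
SE(ȳ) = √(0.0017835778) = 0.04223.

0.04223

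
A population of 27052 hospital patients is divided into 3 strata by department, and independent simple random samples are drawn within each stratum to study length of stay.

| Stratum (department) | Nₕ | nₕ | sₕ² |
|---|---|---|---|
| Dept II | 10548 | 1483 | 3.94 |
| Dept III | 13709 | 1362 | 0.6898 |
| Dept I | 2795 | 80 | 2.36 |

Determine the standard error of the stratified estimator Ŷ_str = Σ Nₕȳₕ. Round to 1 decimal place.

Var(Ŷ_str) = Σₕ Nₕ²(1 − fₕ)sₕ²/nₕ.
Dept II: 10548²·(1 − 1483/10548)·3.94/1483 = 254034.67.
Dept III: 13709²·(1 − 1362/13709)·0.6898/1362 = 85726.147.
Dept I: 2795²·(1 − 80/2795)·2.36/80 = 223858.54.
Sum = 563619.36.
SE = √(563619.36) = 750.7.

750.7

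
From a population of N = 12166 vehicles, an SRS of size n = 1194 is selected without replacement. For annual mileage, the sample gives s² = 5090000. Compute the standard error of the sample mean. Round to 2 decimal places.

Under SRS without replacement, Var(ȳ) = (1 − f)·s²/n with f = n/N = 1194/12166 = 0.09814236.
Var(ȳ) = (1 − 0.09814236)·5090000/1194 = 0.90185764·4262.9816 = 3844.6025.
SE(ȳ) = √(3844.6025) = 62.00.

62.00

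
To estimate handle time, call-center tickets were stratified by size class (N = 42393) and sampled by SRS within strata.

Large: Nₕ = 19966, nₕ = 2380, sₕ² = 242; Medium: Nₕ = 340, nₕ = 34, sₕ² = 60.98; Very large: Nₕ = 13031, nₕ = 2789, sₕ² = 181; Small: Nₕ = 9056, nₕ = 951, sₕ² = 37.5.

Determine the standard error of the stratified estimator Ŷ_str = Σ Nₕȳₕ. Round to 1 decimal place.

Var(Ŷ_str) = Σₕ Nₕ²(1 − fₕ)sₕ²/nₕ.
Large: 19966²·(1 − 2380/19966)·242/2380 = 3.5702329 × 10^7.
Medium: 340²·(1 − 34/340)·60.98/34 = 186598.8.
Very large: 13031²·(1 − 2789/13031)·181/2789 = 8.6614894 × 10^6.
Small: 9056²·(1 − 951/9056)·37.5/951 = 2.8942776 × 10^6.
Sum = 4.7444695 × 10^7.
SE = √(4.7444695 × 10^7) = 6888.0.

6888.0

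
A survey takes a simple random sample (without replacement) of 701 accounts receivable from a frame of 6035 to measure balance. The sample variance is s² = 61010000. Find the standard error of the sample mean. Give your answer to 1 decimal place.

277.4

Under SRS without replacement, Var(ȳ) = (1 − f)·s²/n with f = n/N = 701/6035 = 0.11615576.
Var(ȳ) = (1 − 0.11615576)·61010000/701 = 0.88384424·87032.81 = 76923.448.
SE(ȳ) = √(76923.448) = 277.4.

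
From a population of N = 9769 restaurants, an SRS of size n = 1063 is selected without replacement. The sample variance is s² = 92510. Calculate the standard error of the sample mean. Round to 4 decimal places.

Under SRS without replacement, Var(ȳ) = (1 − f)·s²/n with f = n/N = 1063/9769 = 0.10881359.
Var(ȳ) = (1 − 0.10881359)·92510/1063 = 0.89118641·87.027281 = 77.55753.
SE(ȳ) = √(77.55753) = 8.8067.

8.8067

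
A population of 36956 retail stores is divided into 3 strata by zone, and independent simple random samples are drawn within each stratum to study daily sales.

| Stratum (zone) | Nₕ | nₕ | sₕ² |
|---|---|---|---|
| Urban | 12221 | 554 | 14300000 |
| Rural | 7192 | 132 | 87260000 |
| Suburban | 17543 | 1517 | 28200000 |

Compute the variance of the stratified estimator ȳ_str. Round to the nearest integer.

Var(ȳ_str) = Σₕ Wₕ²(1 − fₕ)sₕ²/nₕ with Wₕ = Nₕ/N, N = 36956.
Urban: Wₕ = 0.33069055; term = 0.33069055²·(1 − 0.04533181)·14300000/554 = 2694.7737.
Rural: Wₕ = 0.19460981; term = 0.19460981²·(1 − 0.01835373)·87260000/132 = 24576.823.
Suburban: Wₕ = 0.47469964; term = 0.47469964²·(1 − 0.08647324)·28200000/1517 = 3826.6841.
Sum = 31098.281.

31098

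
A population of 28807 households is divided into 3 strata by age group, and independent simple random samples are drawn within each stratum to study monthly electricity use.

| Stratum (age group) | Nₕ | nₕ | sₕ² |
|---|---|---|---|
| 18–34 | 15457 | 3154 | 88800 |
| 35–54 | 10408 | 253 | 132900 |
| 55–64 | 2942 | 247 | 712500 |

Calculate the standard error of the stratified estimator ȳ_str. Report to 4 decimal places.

10.0458

Var(ȳ_str) = Σₕ Wₕ²(1 − fₕ)sₕ²/nₕ with Wₕ = Nₕ/N, N = 28807.
18–34: Wₕ = 0.53657097; term = 0.53657097²·(1 − 0.20404995)·88800/3154 = 6.4519567.
35–54: Wₕ = 0.36130107; term = 0.36130107²·(1 − 0.02430822)·132900/253 = 66.904543.
55–64: Wₕ = 0.10212796; term = 0.10212796²·(1 − 0.08395649)·712500/247 = 27.560893.
Sum = 100.91739.
SE = √(100.91739) = 10.0458.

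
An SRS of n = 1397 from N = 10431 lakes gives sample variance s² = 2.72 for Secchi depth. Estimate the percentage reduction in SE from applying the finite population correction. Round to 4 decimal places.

f = n/N = 1397/10431 = 0.13392772.
SE_no-fpc = √(s²/n) = 0.044125156; SE_fpc = √((1−f)s²/n) = 0.041064196.
Ratio = √(1−f) = 0.93063005. Reduction = 100·(1 − 0.93063005) = 6.9370%.

6.9370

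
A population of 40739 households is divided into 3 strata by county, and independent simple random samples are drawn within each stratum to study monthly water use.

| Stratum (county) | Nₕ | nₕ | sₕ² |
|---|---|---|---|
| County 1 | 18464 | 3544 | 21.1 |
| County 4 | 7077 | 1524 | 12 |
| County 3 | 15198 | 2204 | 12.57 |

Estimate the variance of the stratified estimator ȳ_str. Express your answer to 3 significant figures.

Var(ȳ_str) = Σₕ Wₕ²(1 − fₕ)sₕ²/nₕ with Wₕ = Nₕ/N, N = 40739.
County 1: Wₕ = 0.45322664; term = 0.45322664²·(1 − 0.19194107)·21.1/3544 = 9.8824045 × 10^-4.
County 4: Wₕ = 0.17371560; term = 0.17371560²·(1 − 0.21534549)·12/1524 = 1.8644572 × 10^-4.
County 3: Wₕ = 0.37305776; term = 0.37305776²·(1 − 0.14501908)·12.57/2204 = 6.7862876 × 10^-4.
Sum = 0.0018533149.

0.00185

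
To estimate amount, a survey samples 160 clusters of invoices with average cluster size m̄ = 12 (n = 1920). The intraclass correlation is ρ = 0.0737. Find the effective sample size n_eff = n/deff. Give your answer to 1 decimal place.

deff = 1 + (12 − 1)·0.0737 = 1 + 0.8107 = 1.8107.
n_eff = 1920 / 1.8107 = 1060.4.

1060.4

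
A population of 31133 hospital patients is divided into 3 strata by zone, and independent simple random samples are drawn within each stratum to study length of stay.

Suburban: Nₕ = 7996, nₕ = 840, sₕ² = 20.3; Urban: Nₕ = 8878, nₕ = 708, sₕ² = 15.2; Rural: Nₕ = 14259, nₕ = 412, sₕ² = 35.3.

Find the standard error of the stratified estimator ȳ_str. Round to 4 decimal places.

Var(ȳ_str) = Σₕ Wₕ²(1 − fₕ)sₕ²/nₕ with Wₕ = Nₕ/N, N = 31133.
Suburban: Wₕ = 0.25683358; term = 0.25683358²·(1 − 0.10505253)·20.3/840 = 0.0014266516.
Urban: Wₕ = 0.28516365; term = 0.28516365²·(1 − 0.07974769)·15.2/708 = 0.0016065919.
Rural: Wₕ = 0.45800276; term = 0.45800276²·(1 − 0.02889403)·35.3/412 = 0.017453411.
Sum = 0.020486655.
SE = √(0.020486655) = 0.1431.

0.1431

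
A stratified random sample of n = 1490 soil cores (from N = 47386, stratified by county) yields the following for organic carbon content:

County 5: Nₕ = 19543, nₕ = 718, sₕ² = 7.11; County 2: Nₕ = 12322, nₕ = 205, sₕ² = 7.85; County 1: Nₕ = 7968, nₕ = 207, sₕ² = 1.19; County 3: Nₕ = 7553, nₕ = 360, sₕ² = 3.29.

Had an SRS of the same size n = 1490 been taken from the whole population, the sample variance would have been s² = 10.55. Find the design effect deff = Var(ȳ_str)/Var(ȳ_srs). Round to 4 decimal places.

0.6632

Var(ȳ_str) = Σ Wₕ²(1−fₕ)sₕ²/nₕ with Wₕ = Nₕ/47386:
  County 5: (19543/47386)²·(1−718/19543)·7.11/718 = 0.0016224498
  County 2: (12322/47386)²·(1−205/12322)·7.85/205 = 0.002546197
  County 1: (7968/47386)²·(1−207/7968)·1.19/207 = 1.5832282 × 10^-4
  County 3: (7553/47386)²·(1−360/7553)·3.29/360 = 2.2111736 × 10^-4
  → Var(ȳ_str) = 0.004548087.
Var(ȳ_srs) = (1 − 1490/47386)·10.55/1490 = 0.0068578973.
deff = 0.004548087 / 0.0068578973 = 0.6632.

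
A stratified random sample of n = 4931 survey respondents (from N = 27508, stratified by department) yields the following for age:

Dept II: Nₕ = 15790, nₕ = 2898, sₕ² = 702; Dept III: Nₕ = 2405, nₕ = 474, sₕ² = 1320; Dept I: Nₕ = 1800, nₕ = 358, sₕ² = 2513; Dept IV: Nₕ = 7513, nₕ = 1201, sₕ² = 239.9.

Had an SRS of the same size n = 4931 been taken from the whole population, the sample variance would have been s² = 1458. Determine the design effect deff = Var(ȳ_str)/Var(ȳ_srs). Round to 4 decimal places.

Var(ȳ_str) = Σ Wₕ²(1−fₕ)sₕ²/nₕ with Wₕ = Nₕ/27508:
  Dept II: (15790/27508)²·(1−2898/15790)·702/2898 = 0.065166309
  Dept III: (2405/27508)²·(1−474/2405)·1320/474 = 0.017091293
  Dept I: (1800/27508)²·(1−358/1800)·2513/358 = 0.024078487
  Dept IV: (7513/27508)²·(1−1201/7513)·239.9/1201 = 0.012518422
  → Var(ȳ_str) = 0.11885451.
Var(ȳ_srs) = (1 − 4931/27508)·1458/4931 = 0.24267763.
deff = 0.11885451 / 0.24267763 = 0.4898.

0.4898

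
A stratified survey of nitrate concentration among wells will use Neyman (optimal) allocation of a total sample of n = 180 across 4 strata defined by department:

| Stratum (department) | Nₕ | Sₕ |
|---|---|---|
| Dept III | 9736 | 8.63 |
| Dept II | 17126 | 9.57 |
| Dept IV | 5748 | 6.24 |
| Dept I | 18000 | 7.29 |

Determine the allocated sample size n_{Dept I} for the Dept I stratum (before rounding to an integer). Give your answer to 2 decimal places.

Neyman allocation: nₕ = n·NₕSₕ / Σⱼ NⱼSⱼ.
Σ NⱼSⱼ = 9736·8.63 + 17126·9.57 + 5748·6.24 + 18000·7.29 = 415005.02.
n_{Dept I} = 180·18000·7.29 / 415005.02 = 56.91.

56.91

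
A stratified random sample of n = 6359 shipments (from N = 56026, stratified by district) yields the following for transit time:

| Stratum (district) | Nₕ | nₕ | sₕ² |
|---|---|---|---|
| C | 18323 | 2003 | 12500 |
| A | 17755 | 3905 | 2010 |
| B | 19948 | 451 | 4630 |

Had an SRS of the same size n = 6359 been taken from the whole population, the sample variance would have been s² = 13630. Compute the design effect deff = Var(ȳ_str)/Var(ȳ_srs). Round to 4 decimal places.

Var(ȳ_str) = Σ Wₕ²(1−fₕ)sₕ²/nₕ with Wₕ = Nₕ/56026:
  C: (18323/56026)²·(1−2003/18323)·12500/2003 = 0.59452013
  A: (17755/56026)²·(1−3905/17755)·2010/3905 = 0.040324244
  B: (19948/56026)²·(1−451/19948)·4630/451 = 1.2720154
  → Var(ȳ_str) = 1.9068598.
Var(ȳ_srs) = (1 − 6359/56026)·13630/6359 = 1.9001389.
deff = 1.9068598 / 1.9001389 = 1.0035.

1.0035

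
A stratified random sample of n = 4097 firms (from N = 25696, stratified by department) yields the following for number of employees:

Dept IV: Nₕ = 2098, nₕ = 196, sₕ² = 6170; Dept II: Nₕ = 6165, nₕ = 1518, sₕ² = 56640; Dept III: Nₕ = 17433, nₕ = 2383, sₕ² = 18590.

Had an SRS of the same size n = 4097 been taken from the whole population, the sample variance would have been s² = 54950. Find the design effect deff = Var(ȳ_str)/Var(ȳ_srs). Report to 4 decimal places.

Var(ȳ_str) = Σ Wₕ²(1−fₕ)sₕ²/nₕ with Wₕ = Nₕ/25696:
  Dept IV: (2098/25696)²·(1−196/2098)·6170/196 = 0.19024535
  Dept II: (6165/25696)²·(1−1518/6165)·56640/1518 = 1.6189229
  Dept III: (17433/25696)²·(1−2383/17433)·18590/2383 = 3.0997947
  → Var(ȳ_str) = 4.908963.
Var(ȳ_srs) = (1 − 4097/25696)·54950/4097 = 11.273788.
deff = 4.908963 / 11.273788 = 0.4354.

0.4354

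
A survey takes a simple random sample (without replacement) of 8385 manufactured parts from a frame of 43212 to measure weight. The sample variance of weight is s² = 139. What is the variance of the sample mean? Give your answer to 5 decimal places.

Under SRS without replacement, Var(ȳ) = (1 − f)·s²/n with f = n/N = 8385/43212 = 0.19404332.
Var(ȳ) = (1 − 0.19404332)·139/8385 = 0.80595668·0.016577221 = 0.013360522.

0.01336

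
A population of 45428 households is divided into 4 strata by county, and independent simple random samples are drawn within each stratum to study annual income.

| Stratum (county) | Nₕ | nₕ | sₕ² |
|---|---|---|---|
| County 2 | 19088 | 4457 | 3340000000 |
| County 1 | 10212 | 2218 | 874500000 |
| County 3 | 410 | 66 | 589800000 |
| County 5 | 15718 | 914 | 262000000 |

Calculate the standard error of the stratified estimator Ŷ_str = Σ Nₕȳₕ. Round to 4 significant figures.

1.759 × 10^7

Var(Ŷ_str) = Σₕ Nₕ²(1 − fₕ)sₕ²/nₕ.
County 2: 19088²·(1 − 4457/19088)·3340000000/4457 = 2.0928508 × 10^14.
County 1: 10212²·(1 − 2218/10212)·874500000/2218 = 3.2186461 × 10^13.
County 3: 410²·(1 − 66/410)·589800000/66 = 1.2603847 × 10^12.
County 5: 15718²·(1 − 914/15718)·262000000/914 = 6.6700864 × 10^13.
Sum = 3.0943279 × 10^14.
SE = √(3.0943279 × 10^14) = 1.759 × 10^7.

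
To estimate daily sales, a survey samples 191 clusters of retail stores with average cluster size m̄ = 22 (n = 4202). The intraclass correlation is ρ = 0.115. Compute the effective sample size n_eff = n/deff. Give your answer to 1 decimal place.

1230.5

deff = 1 + (22 − 1)·0.115 = 1 + 2.415 = 3.415.
n_eff = 4202 / 3.415 = 1230.5.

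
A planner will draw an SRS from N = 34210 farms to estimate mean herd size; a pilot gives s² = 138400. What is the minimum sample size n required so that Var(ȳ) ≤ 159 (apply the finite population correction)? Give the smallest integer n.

849

Without fpc, n₀ = s²/D = 138400/159 = 870.4403.
With fpc, (1 − n/N)·s²/n ≤ D requires n ≥ n₀/(1 + n₀/N) = 870.4403/(1 + 870.4403/34210) = 848.8423.
Rounding up, n = 849.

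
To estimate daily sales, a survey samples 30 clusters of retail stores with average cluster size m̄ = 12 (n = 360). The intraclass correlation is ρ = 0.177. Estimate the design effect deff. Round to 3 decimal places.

deff = 1 + (12 − 1)·0.177 = 1 + 1.947 = 2.947.

2.947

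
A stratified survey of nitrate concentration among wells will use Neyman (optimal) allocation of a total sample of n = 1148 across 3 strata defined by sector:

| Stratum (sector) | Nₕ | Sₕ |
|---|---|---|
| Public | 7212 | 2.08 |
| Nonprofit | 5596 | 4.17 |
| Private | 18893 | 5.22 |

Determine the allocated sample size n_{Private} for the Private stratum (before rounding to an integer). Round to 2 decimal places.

826.66

Neyman allocation: nₕ = n·NₕSₕ / Σⱼ NⱼSⱼ.
Σ NⱼSⱼ = 7212·2.08 + 5596·4.17 + 18893·5.22 = 136957.74.
n_{Private} = 1148·18893·5.22 / 136957.74 = 826.66.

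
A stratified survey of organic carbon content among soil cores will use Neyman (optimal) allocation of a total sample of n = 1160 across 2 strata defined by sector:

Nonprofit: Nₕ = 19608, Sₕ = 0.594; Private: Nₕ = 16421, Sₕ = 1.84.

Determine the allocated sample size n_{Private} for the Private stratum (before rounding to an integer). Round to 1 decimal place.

Neyman allocation: nₕ = n·NₕSₕ / Σⱼ NⱼSⱼ.
Σ NⱼSⱼ = 19608·0.594 + 16421·1.84 = 41861.792.
n_{Private} = 1160·16421·1.84 / 41861.792 = 837.3.

837.3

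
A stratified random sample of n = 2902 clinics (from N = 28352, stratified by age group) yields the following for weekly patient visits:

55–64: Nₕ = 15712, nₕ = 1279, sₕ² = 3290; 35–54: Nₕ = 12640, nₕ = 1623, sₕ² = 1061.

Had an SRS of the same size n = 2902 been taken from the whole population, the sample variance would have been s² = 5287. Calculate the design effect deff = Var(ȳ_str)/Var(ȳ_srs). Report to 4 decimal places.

Var(ȳ_str) = Σ Wₕ²(1−fₕ)sₕ²/nₕ with Wₕ = Nₕ/28352:
  55–64: (15712/28352)²·(1−1279/15712)·3290/1279 = 0.72568147
  35–54: (12640/28352)²·(1−1623/12640)·1061/1623 = 0.11325044
  → Var(ȳ_str) = 0.83893191.
Var(ȳ_srs) = (1 − 2902/28352)·5287/2902 = 1.6353699.
deff = 0.83893191 / 1.6353699 = 0.5130.

0.5130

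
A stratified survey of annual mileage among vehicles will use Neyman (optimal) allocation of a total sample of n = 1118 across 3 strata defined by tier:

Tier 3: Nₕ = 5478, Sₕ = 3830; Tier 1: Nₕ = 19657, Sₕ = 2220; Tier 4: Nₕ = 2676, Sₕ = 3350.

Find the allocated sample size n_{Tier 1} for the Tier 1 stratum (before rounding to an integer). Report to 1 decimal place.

663.0

Neyman allocation: nₕ = n·NₕSₕ / Σⱼ NⱼSⱼ.
Σ NⱼSⱼ = 5478·3830 + 19657·2220 + 2676·3350 = 7.358388 × 10^7.
n_{Tier 1} = 1118·19657·2220 / (7.358388 × 10^7) = 663.0.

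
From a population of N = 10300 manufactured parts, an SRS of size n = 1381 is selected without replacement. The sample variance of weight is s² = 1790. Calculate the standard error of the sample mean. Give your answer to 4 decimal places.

1.0594

Under SRS without replacement, Var(ȳ) = (1 − f)·s²/n with f = n/N = 1381/10300 = 0.13407767.
Var(ȳ) = (1 − 0.13407767)·1790/1381 = 0.86592233·1.2961622 = 1.1223758.
SE(ȳ) = √(1.1223758) = 1.0594.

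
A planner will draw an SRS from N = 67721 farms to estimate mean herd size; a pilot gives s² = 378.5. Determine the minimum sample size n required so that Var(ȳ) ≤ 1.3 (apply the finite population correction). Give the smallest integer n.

290

Without fpc, n₀ = s²/D = 378.5/1.3 = 291.1538.
With fpc, (1 − n/N)·s²/n ≤ D requires n ≥ n₀/(1 + n₀/N) = 291.1538/(1 + 291.1538/67721) = 289.9074.
Rounding up, n = 290.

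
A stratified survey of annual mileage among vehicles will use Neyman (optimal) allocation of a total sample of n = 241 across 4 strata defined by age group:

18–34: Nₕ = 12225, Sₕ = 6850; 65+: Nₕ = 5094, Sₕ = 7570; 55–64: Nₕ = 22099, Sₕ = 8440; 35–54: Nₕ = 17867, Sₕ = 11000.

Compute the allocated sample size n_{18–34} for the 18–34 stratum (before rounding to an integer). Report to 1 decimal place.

Neyman allocation: nₕ = n·NₕSₕ / Σⱼ NⱼSⱼ.
Σ NⱼSⱼ = 12225·6850 + 5094·7570 + 22099·8440 + 17867·11000 = 5.0535539 × 10^8.
n_{18–34} = 241·12225·6850 / (5.0535539 × 10^8) = 39.9.

39.9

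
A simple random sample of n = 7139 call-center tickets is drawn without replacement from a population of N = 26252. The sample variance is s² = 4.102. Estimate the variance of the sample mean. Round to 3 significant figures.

4.18 × 10^-4

Under SRS without replacement, Var(ȳ) = (1 − f)·s²/n with f = n/N = 7139/26252 = 0.27194119.
Var(ȳ) = (1 − 0.27194119)·4.102/7139 = 0.72805881·5.7459028 × 10^-4 = 4.1833552 × 10^-4.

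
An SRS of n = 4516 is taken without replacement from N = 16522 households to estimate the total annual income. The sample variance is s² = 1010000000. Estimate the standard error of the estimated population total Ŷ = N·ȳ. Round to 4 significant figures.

Var(Ŷ) = N²·Var(ȳ) = N²·(1 − n/N)·s²/n.
f = 4516/16522 = 0.27333253; Var(ȳ) = 0.72666747·1010000000/4516 = 162518.63.
Var(Ŷ) = 16522² · 162518.63 = 4.4363764 × 10^13.
SE(Ŷ) = √(4.4363764 × 10^13) = 6.661 × 10^6.

6.661 × 10^6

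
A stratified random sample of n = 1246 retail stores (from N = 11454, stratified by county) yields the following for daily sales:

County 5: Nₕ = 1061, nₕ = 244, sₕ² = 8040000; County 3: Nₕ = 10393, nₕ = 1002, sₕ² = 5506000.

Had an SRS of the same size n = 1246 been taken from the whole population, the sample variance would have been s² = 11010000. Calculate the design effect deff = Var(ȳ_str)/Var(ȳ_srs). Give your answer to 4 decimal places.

Var(ȳ_str) = Σ Wₕ²(1−fₕ)sₕ²/nₕ with Wₕ = Nₕ/11454:
  County 5: (1061/11454)²·(1−244/1061)·8040000/244 = 217.71548
  County 3: (10393/11454)²·(1−1002/10393)·5506000/1002 = 4087.9624
  → Var(ȳ_str) = 4305.6779.
Var(ȳ_srs) = (1 − 1246/11454)·11010000/1246 = 7875.0398.
deff = 4305.6779 / 7875.0398 = 0.5467.

0.5467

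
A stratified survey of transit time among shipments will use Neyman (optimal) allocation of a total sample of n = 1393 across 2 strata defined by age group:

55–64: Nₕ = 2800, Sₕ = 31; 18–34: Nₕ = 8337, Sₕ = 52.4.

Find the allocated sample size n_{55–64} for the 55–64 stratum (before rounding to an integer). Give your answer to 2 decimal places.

Neyman allocation: nₕ = n·NₕSₕ / Σⱼ NⱼSⱼ.
Σ NⱼSⱼ = 2800·31 + 8337·52.4 = 523658.8.
n_{55–64} = 1393·2800·31 / 523658.8 = 230.90.

230.90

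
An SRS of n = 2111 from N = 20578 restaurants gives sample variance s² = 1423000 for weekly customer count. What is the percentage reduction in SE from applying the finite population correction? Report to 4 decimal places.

f = n/N = 2111/20578 = 0.10258529.
SE_no-fpc = √(s²/n) = 25.963207; SE_fpc = √((1−f)s²/n) = 24.595459.
Ratio = √(1−f) = 0.94731975. Reduction = 100·(1 − 0.94731975) = 5.2680%.

5.2680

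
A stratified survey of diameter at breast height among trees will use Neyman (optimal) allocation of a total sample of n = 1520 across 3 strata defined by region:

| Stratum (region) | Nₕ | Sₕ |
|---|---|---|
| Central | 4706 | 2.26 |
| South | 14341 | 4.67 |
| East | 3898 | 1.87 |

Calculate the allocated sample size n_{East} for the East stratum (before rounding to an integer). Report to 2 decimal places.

130.51

Neyman allocation: nₕ = n·NₕSₕ / Σⱼ NⱼSⱼ.
Σ NⱼSⱼ = 4706·2.26 + 14341·4.67 + 3898·1.87 = 84897.29.
n_{East} = 1520·3898·1.87 / 84897.29 = 130.51.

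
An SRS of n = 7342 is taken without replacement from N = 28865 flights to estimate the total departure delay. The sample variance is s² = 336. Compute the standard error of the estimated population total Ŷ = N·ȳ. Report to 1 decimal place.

5332.1

Var(Ŷ) = N²·Var(ȳ) = N²·(1 − n/N)·s²/n.
f = 7342/28865 = 0.25435649; Var(ȳ) = 0.74564351·336/7342 = 0.034123702.
Var(Ŷ) = 28865² · 0.034123702 = 2.8431467 × 10^7.
SE(Ŷ) = √(2.8431467 × 10^7) = 5332.1.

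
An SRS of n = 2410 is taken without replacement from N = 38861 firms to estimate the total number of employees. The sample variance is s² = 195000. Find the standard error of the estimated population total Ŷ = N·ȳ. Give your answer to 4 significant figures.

Var(Ŷ) = N²·Var(ȳ) = N²·(1 − n/N)·s²/n.
f = 2410/38861 = 0.06201590; Var(ȳ) = 0.93798410·195000/2410 = 75.894979.
Var(Ŷ) = 38861² · 75.894979 = 1.1461488 × 10^11.
SE(Ŷ) = √(1.1461488 × 10^11) = 338500.

338500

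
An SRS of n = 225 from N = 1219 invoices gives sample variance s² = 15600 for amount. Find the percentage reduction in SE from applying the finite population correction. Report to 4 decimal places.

9.6993

f = n/N = 225/1219 = 0.18457752.
SE_no-fpc = √(s²/n) = 8.326664; SE_fpc = √((1−f)s²/n) = 7.5190397.
Ratio = √(1−f) = 0.90300746. Reduction = 100·(1 − 0.90300746) = 9.6993%.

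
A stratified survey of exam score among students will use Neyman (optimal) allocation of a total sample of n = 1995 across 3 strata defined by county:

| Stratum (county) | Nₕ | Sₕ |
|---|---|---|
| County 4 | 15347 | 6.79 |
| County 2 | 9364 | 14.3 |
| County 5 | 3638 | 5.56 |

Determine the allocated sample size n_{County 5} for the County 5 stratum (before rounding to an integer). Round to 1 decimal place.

Neyman allocation: nₕ = n·NₕSₕ / Σⱼ NⱼSⱼ.
Σ NⱼSⱼ = 15347·6.79 + 9364·14.3 + 3638·5.56 = 258338.61.
n_{County 5} = 1995·3638·5.56 / 258338.61 = 156.2.

156.2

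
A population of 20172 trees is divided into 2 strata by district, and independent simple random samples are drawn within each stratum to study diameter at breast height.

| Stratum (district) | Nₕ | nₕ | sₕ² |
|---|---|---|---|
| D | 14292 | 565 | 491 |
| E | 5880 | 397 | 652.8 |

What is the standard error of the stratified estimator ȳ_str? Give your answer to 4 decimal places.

0.7411

Var(ȳ_str) = Σₕ Wₕ²(1 − fₕ)sₕ²/nₕ with Wₕ = Nₕ/N, N = 20172.
D: Wₕ = 0.70850684; term = 0.70850684²·(1 − 0.03953261)·491/565 = 0.4189901.
E: Wₕ = 0.29149316; term = 0.29149316²·(1 − 0.06751701)·652.8/397 = 0.13028286.
Sum = 0.54927296.
SE = √(0.54927296) = 0.7411.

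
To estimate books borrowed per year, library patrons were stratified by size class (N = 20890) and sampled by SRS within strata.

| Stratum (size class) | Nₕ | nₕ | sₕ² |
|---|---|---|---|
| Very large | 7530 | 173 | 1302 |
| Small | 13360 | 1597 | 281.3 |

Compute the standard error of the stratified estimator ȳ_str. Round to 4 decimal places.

1.0094

Var(ȳ_str) = Σₕ Wₕ²(1 − fₕ)sₕ²/nₕ with Wₕ = Nₕ/N, N = 20890.
Very large: Wₕ = 0.36045955; term = 0.36045955²·(1 − 0.02297477)·1302/173 = 0.95539669.
Small: Wₕ = 0.63954045; term = 0.63954045²·(1 − 0.11953593)·281.3/1597 = 0.063432597.
Sum = 1.0188293.
SE = √(1.0188293) = 1.0094.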